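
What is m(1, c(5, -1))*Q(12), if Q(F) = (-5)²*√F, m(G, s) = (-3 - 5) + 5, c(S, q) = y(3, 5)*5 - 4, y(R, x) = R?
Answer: -150*√3 ≈ -259.81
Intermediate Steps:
c(S, q) = 11 (c(S, q) = 3*5 - 4 = 15 - 4 = 11)
m(G, s) = -3 (m(G, s) = -8 + 5 = -3)
Q(F) = 25*√F
m(1, c(5, -1))*Q(12) = -75*√12 = -75*2*√3 = -150*√3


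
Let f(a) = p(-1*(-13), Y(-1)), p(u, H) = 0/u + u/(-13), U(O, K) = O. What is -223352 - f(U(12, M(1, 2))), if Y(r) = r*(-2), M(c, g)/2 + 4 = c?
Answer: -223351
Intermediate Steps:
M(c, g) = -8 + 2*c
Y(r) = -2*r
p(u, H) = -u/13 (p(u, H) = 0 + u*(-1/13) = 0 - u/13 = -u/13)
f(a) = -1 (f(a) = -(-1)*(-13)/13 = -1/13*13 = -1)
-223352 - f(U(12, M(1, 2))) = -223352 - 1*(-1) = -223352 + 1 = -223351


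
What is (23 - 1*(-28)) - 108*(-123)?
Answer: 13335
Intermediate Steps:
(23 - 1*(-28)) - 108*(-123) = (23 + 28) + 13284 = 51 + 13284 = 13335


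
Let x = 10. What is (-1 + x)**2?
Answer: 81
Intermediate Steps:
(-1 + x)**2 = (-1 + 10)**2 = 9**2 = 81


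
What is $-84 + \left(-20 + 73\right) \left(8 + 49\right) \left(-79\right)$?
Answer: $-238743$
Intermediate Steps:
$-84 + \left(-20 + 73\right) \left(8 + 49\right) \left(-79\right) = -84 + 53 \cdot 57 \left(-79\right) = -84 + 3021 \left(-79\right) = -84 - 238659 = -238743$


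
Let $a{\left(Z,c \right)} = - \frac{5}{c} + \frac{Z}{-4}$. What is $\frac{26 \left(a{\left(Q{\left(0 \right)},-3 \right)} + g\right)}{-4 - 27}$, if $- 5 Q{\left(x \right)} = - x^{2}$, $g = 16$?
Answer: $- \frac{1378}{93} \approx -14.817$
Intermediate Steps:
$Q{\left(x \right)} = \frac{x^{2}}{5}$ ($Q{\left(x \right)} = - \frac{\left(-1\right) x^{2}}{5} = \frac{x^{2}}{5}$)
$a{\left(Z,c \right)} = - \frac{5}{c} - \frac{Z}{4}$ ($a{\left(Z,c \right)} = - \frac{5}{c} + Z \left(- \frac{1}{4}\right) = - \frac{5}{c} - \frac{Z}{4}$)
$\frac{26 \left(a{\left(Q{\left(0 \right)},-3 \right)} + g\right)}{-4 - 27} = \frac{26 \left(\left(- \frac{5}{-3} - \frac{\frac{1}{5} \cdot 0^{2}}{4}\right) + 16\right)}{-4 - 27} = \frac{26 \left(\left(\left(-5\right) \left(- \frac{1}{3}\right) - \frac{\frac{1}{5} \cdot 0}{4}\right) + 16\right)}{-31} = 26 \left(\left(\frac{5}{3} - 0\right) + 16\right) \left(- \frac{1}{31}\right) = 26 \left(\left(\frac{5}{3} + 0\right) + 16\right) \left(- \frac{1}{31}\right) = 26 \left(\frac{5}{3} + 16\right) \left(- \frac{1}{31}\right) = 26 \cdot \frac{53}{3} \left(- \frac{1}{31}\right) = \frac{1378}{3} \left(- \frac{1}{31}\right) = - \frac{1378}{93}$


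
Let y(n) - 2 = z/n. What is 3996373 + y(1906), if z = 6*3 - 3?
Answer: 7617090765/1906 ≈ 3.9964e+6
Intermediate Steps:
z = 15 (z = 18 - 3 = 15)
y(n) = 2 + 15/n
3996373 + y(1906) = 3996373 + (2 + 15/1906) = 3996373 + 3827/1906 = 7617090765/1906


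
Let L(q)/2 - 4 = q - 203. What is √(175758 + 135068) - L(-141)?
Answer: 680 + √310826 ≈ 1237.5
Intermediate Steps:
L(q) = -398 + 2*q (L(q) = 8 + 2*(q - 203) = 8 + 2*(-203 + q) = 8 + (-406 + 2*q) = -398 + 2*q)
√(175758 + 135068) - L(-141) = √(175758 + 135068) - (-398 + 2*(-141)) = √310826 - (-398 - 282) = √310826 - 1*(-680) = √310826 + 680 = 680 + √310826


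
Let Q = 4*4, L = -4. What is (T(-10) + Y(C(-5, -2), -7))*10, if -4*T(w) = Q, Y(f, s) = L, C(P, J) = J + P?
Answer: -80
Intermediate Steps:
Y(f, s) = -4
Q = 16
T(w) = -4 (T(w) = -1/4*16 = -4)
(T(-10) + Y(C(-5, -2), -7))*10 = (-4 - 4)*10 = -8*10 = -80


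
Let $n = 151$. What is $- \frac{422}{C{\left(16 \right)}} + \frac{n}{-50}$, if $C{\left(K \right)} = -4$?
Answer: $\frac{2562}{25} \approx 102.48$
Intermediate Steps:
$- \frac{422}{C{\left(16 \right)}} + \frac{n}{-50} = - \frac{422}{-4} + \frac{151}{-50} = \left(-422\right) \left(- \frac{1}{4}\right) + 151 \left(- \frac{1}{50}\right) = \frac{211}{2} - \frac{151}{50} = \frac{2562}{25}$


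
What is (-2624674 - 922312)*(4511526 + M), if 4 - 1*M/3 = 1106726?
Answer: -4225737240960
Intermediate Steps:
M = -3320166 (M = 12 - 3*1106726 = 12 - 3320178 = -3320166)
(-2624674 - 922312)*(4511526 + M) = (-2624674 - 922312)*(4511526 - 3320166) = -3546986*1191360 = -4225737240960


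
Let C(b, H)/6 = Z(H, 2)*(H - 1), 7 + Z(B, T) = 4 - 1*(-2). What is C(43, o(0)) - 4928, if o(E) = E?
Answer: -4922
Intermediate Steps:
Z(B, T) = -1 (Z(B, T) = -7 + (4 - 1*(-2)) = -7 + (4 + 2) = -7 + 6 = -1)
C(b, H) = 6 - 6*H (C(b, H) = 6*(-(H - 1)) = 6*(-(-1 + H)) = 6*(1 - H) = 6 - 6*H)
C(43, o(0)) - 4928 = (6 - 6*0) - 4928 = (6 + 0) - 4928 = 6 - 4928 = -4922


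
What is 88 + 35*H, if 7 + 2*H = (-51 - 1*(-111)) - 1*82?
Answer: -839/2 ≈ -419.50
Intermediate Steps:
H = -29/2 (H = -7/2 + ((-51 - 1*(-111)) - 1*82)/2 = -7/2 + ((-51 + 111) - 82)/2 = -7/2 + (60 - 82)/2 = -7/2 + (½)*(-22) = -7/2 - 11 = -29/2 ≈ -14.500)
88 + 35*H = 88 + 35*(-29/2) = 88 - 1015/2 = -839/2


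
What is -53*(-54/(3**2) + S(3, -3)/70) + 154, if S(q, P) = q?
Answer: 32881/70 ≈ 469.73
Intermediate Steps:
-53*(-54/(3**2) + S(3, -3)/70) + 154 = -53*(-54/(3**2) + 3/70) + 154 = -53*(-54/9 + 3*(1/70)) + 154 = -53*(-54*1/9 + 3/70) + 154 = -53*(-6 + 3/70) + 154 = -53*(-417/70) + 154 = 22101/70 + 154 = 32881/70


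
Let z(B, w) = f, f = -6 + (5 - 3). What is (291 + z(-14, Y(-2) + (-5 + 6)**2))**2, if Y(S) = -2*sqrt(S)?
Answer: 82369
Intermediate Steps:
f = -4 (f = -6 + 2 = -4)
z(B, w) = -4
(291 + z(-14, Y(-2) + (-5 + 6)**2))**2 = (291 - 4)**2 = 287**2 = 82369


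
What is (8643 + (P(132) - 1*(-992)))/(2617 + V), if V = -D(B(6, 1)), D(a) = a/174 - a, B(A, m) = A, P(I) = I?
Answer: 283243/76066 ≈ 3.7236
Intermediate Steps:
D(a) = -173*a/174 (D(a) = a*(1/174) - a = a/174 - a = -173*a/174)
V = 173/29 (V = -(-173)*6/174 = -1*(-173/29) = 173/29 ≈ 5.9655)
(8643 + (P(132) - 1*(-992)))/(2617 + V) = (8643 + (132 - 1*(-992)))/(2617 + 173/29) = (8643 + (132 + 992))/(76066/29) = (8643 + 1124)*(29/76066) = 9767*(29/76066) = 283243/76066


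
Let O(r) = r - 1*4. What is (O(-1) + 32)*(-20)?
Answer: -540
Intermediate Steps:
O(r) = -4 + r (O(r) = r - 4 = -4 + r)
(O(-1) + 32)*(-20) = ((-4 - 1) + 32)*(-20) = (-5 + 32)*(-20) = 27*(-20) = -540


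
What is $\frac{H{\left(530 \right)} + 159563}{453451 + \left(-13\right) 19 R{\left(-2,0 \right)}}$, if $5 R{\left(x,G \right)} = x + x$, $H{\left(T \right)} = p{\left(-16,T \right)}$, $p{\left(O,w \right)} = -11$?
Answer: $\frac{88640}{252027} \approx 0.35171$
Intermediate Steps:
$H{\left(T \right)} = -11$
$R{\left(x,G \right)} = \frac{2 x}{5}$ ($R{\left(x,G \right)} = \frac{x + x}{5} = \frac{2 x}{5}$)
$\frac{H{\left(530 \right)} + 159563}{453451 + \left(-13\right) 19 R{\left(-2,0 \right)}} = \frac{-11 + 159563}{453451 + \left(-13\right) 19 \cdot \frac{2}{5} \left(-2\right)} = \frac{159552}{453451 - - \frac{988}{5}} = \frac{159552}{453451 + \frac{988}{5}} = \frac{159552}{\frac{2268243}{5}} = 159552 \cdot \frac{5}{2268243} = \frac{88640}{252027}$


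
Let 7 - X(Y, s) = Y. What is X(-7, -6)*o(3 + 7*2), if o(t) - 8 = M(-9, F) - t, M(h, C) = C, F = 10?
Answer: 14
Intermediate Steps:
X(Y, s) = 7 - Y
o(t) = 18 - t (o(t) = 8 + (10 - t) = 18 - t)
X(-7, -6)*o(3 + 7*2) = (7 - 1*(-7))*(18 - (3 + 7*2)) = (7 + 7)*(18 - (3 + 14)) = 14*(18 - 1*17) = 14*(18 - 17) = 14*1 = 14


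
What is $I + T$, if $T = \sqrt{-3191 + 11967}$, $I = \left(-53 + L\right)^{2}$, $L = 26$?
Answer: $729 + 2 \sqrt{2194} \approx 822.68$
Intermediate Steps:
$I = 729$ ($I = \left(-53 + 26\right)^{2} = \left(-27\right)^{2} = 729$)
$T = 2 \sqrt{2194}$ ($T = \sqrt{8776} = 2 \sqrt{2194} \approx 93.68$)
$I + T = 729 + 2 \sqrt{2194}$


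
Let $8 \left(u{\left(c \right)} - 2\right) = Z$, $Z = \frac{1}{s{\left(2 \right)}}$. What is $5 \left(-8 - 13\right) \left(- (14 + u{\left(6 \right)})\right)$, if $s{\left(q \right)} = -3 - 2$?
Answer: $\frac{13419}{8} \approx 1677.4$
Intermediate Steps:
$s{\left(q \right)} = -5$
$Z = - \frac{1}{5}$ ($Z = \frac{1}{-5} = - \frac{1}{5} \approx -0.2$)
$u{\left(c \right)} = \frac{79}{40}$ ($u{\left(c \right)} = 2 + \frac{1}{8} \left(- \frac{1}{5}\right) = 2 - \frac{1}{40} = \frac{79}{40}$)
$5 \left(-8 - 13\right) \left(- (14 + u{\left(6 \right)})\right) = 5 \left(-8 - 13\right) \left(- (14 + \frac{79}{40})\right) = 5 \left(-21\right) \left(\left(-1\right) \frac{639}{40}\right) = \left(-105\right) \left(- \frac{639}{40}\right) = \frac{13419}{8}$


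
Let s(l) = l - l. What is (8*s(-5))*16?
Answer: 0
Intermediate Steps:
s(l) = 0
(8*s(-5))*16 = (8*0)*16 = 0*16 = 0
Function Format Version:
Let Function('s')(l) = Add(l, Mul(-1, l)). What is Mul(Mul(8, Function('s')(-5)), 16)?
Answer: 0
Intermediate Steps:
Function('s')(l) = 0
Mul(Mul(8, Function('s')(-5)), 16) = Mul(Mul(8, 0), 16) = Mul(0, 16) = 0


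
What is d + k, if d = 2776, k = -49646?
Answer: -46870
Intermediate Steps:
d + k = 2776 - 49646 = -46870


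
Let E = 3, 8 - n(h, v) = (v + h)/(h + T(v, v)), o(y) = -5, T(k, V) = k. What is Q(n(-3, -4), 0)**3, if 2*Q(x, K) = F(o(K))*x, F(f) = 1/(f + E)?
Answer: -343/64 ≈ -5.3594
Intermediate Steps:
n(h, v) = 7 (n(h, v) = 8 - (v + h)/(h + v) = 8 - (h + v)/(h + v) = 8 - 1*1 = 8 - 1 = 7)
F(f) = 1/(3 + f) (F(f) = 1/(f + 3) = 1/(3 + f))
Q(x, K) = -x/4 (Q(x, K) = (x/(3 - 5))/2 = (x/(-2))/2 = (-x/2)/2 = -x/4)
Q(n(-3, -4), 0)**3 = (-1/4*7)**3 = (-7/4)**3 = -343/64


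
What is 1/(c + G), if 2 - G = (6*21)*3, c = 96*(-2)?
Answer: -1/568 ≈ -0.0017606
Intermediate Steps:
c = -192
G = -376 (G = 2 - 6*21*3 = 2 - 126*3 = 2 - 1*378 = 2 - 378 = -376)
1/(c + G) = 1/(-192 - 376) = 1/(-568) = -1/568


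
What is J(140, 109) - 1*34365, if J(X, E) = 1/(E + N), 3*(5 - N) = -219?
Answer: -6426254/187 ≈ -34365.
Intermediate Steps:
N = 78 (N = 5 - ⅓*(-219) = 5 + 73 = 78)
J(X, E) = 1/(78 + E) (J(X, E) = 1/(E + 78) = 1/(78 + E))
J(140, 109) - 1*34365 = 1/(78 + 109) - 1*34365 = 1/187 - 34365 = -6426254/187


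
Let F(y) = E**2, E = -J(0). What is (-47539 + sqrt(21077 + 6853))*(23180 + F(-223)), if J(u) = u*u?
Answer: -1101954020 + 162260*sqrt(570) ≈ -1.0981e+9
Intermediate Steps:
J(u) = u**2
E = 0 (E = -1*0**2 = -1*0 = 0)
F(y) = 0 (F(y) = 0**2 = 0)
(-47539 + sqrt(21077 + 6853))*(23180 + F(-223)) = (-47539 + sqrt(21077 + 6853))*(23180 + 0) = (-47539 + sqrt(27930))*23180 = (-47539 + 7*sqrt(570))*23180 = -1101954020 + 162260*sqrt(570)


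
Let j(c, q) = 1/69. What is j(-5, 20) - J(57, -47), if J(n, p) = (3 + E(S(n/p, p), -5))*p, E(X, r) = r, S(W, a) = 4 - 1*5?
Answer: -6485/69 ≈ -93.985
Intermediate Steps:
S(W, a) = -1 (S(W, a) = 4 - 5 = -1)
j(c, q) = 1/69
J(n, p) = -2*p (J(n, p) = (3 - 5)*p = -2*p)
j(-5, 20) - J(57, -47) = 1/69 - (-2)*(-47) = 1/69 - 1*94 = 1/69 - 94 = -6485/69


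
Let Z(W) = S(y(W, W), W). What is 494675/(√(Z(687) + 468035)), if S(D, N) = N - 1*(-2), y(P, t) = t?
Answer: 494675*√117181/234362 ≈ 722.54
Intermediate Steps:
S(D, N) = 2 + N (S(D, N) = N + 2 = 2 + N)
Z(W) = 2 + W
494675/(√(Z(687) + 468035)) = 494675/(√((2 + 687) + 468035)) = 494675/(√(689 + 468035)) = 494675/(√468724) = 494675/((2*√117181)) = 494675*(√117181/234362) = 494675*√117181/234362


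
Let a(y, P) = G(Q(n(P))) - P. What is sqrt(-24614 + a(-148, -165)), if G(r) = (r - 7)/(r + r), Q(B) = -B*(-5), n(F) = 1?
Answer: I*sqrt(611230)/5 ≈ 156.36*I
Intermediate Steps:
Q(B) = 5*B
G(r) = (-7 + r)/(2*r) (G(r) = (-7 + r)/((2*r)) = (-7 + r)*(1/(2*r)) = (-7 + r)/(2*r))
a(y, P) = -1/5 - P (a(y, P) = (-7 + 5*1)/(2*((5*1))) - P = (1/2)*(-7 + 5)/5 - P = (1/2)*(1/5)*(-2) - P = -1/5 - P)
sqrt(-24614 + a(-148, -165)) = sqrt(-24614 + (-1/5 - 1*(-165))) = sqrt(-24614 + (-1/5 + 165)) = sqrt(-24614 + 824/5) = sqrt(-122246/5) = I*sqrt(611230)/5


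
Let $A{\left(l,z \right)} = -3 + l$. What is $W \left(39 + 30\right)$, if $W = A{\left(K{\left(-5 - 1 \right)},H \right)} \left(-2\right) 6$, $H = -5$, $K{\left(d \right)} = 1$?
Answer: $1656$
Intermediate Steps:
$W = 24$ ($W = \left(-3 + 1\right) \left(-2\right) 6 = \left(-2\right) \left(-2\right) 6 = 4 \cdot 6 = 24$)
$W \left(39 + 30\right) = 24 \left(39 + 30\right) = 24 \cdot 69 = 1656$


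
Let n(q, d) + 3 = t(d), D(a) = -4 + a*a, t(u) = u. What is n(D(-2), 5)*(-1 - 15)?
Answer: -32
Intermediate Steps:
D(a) = -4 + a²
n(q, d) = -3 + d
n(D(-2), 5)*(-1 - 15) = (-3 + 5)*(-1 - 15) = 2*(-16) = -32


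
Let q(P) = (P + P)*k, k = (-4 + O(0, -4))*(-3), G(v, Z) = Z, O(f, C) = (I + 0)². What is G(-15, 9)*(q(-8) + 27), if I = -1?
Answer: -1053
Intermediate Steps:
O(f, C) = 1 (O(f, C) = (-1 + 0)² = (-1)² = 1)
k = 9 (k = (-4 + 1)*(-3) = -3*(-3) = 9)
q(P) = 18*P (q(P) = (P + P)*9 = (2*P)*9 = 18*P)
G(-15, 9)*(q(-8) + 27) = 9*(18*(-8) + 27) = 9*(-144 + 27) = 9*(-117) = -1053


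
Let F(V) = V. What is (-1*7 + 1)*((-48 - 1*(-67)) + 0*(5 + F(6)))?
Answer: -114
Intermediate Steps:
(-1*7 + 1)*((-48 - 1*(-67)) + 0*(5 + F(6))) = (-1*7 + 1)*((-48 - 1*(-67)) + 0*(5 + 6)) = (-7 + 1)*((-48 + 67) + 0*11) = -6*(19 + 0) = -6*19 = -114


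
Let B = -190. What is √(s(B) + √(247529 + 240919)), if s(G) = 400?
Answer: 4*√(25 + 6*√53) ≈ 33.150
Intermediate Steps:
√(s(B) + √(247529 + 240919)) = √(400 + √(247529 + 240919)) = √(400 + √488448) = √(400 + 96*√53)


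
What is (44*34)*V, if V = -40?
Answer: -59840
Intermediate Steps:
(44*34)*V = (44*34)*(-40) = 1496*(-40) = -59840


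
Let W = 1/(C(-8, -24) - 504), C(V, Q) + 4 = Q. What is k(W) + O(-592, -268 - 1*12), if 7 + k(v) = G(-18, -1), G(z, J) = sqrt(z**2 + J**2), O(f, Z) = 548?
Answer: 541 + 5*sqrt(13) ≈ 559.03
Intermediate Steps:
C(V, Q) = -4 + Q
G(z, J) = sqrt(J**2 + z**2)
W = -1/532 (W = 1/((-4 - 24) - 504) = 1/(-28 - 504) = 1/(-532) = -1/532 ≈ -0.0018797)
k(v) = -7 + 5*sqrt(13) (k(v) = -7 + sqrt((-1)**2 + (-18)**2) = -7 + sqrt(1 + 324) = -7 + sqrt(325) = -7 + 5*sqrt(13))
k(W) + O(-592, -268 - 1*12) = (-7 + 5*sqrt(13)) + 548 = 541 + 5*sqrt(13)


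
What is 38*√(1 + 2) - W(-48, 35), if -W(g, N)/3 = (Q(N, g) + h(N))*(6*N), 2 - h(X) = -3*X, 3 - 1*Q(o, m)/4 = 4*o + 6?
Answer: -292950 + 38*√3 ≈ -2.9288e+5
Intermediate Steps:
Q(o, m) = -12 - 16*o (Q(o, m) = 12 - 4*(4*o + 6) = 12 - 4*(6 + 4*o) = 12 + (-24 - 16*o) = -12 - 16*o)
h(X) = 2 + 3*X (h(X) = 2 - (-3)*X = 2 + 3*X)
W(g, N) = -18*N*(-10 - 13*N) (W(g, N) = -3*((-12 - 16*N) + (2 + 3*N))*6*N = -3*(-10 - 13*N)*6*N = -18*N*(-10 - 13*N))
38*√(1 + 2) - W(-48, 35) = 38*√(1 + 2) - 18*35*(10 + 13*35) = 38*√3 - 18*35*(10 + 455) = 38*√3 - 18*35*465 = 38*√3 - 1*292950 = 38*√3 - 292950 = -292950 + 38*√3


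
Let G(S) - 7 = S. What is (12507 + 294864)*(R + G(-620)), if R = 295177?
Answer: 90540431244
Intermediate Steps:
G(S) = 7 + S
(12507 + 294864)*(R + G(-620)) = (12507 + 294864)*(295177 + (7 - 620)) = 307371*(295177 - 613) = 307371*294564 = 90540431244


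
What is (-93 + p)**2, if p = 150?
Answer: 3249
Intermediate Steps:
(-93 + p)**2 = (-93 + 150)**2 = 57**2 = 3249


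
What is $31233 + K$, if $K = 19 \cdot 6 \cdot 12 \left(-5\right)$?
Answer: $24393$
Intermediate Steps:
$K = -6840$ ($K = 114 \left(-60\right) = -6840$)
$31233 + K = 31233 - 6840 = 24393$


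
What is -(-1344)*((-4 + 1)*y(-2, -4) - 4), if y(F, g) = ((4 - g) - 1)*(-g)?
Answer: -118272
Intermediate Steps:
y(F, g) = -g*(3 - g) (y(F, g) = (3 - g)*(-g) = -g*(3 - g))
-(-1344)*((-4 + 1)*y(-2, -4) - 4) = -(-1344)*((-4 + 1)*(-4*(-3 - 4)) - 4) = -(-1344)*(-(-12)*(-7) - 4) = -(-1344)*(-3*28 - 4) = -(-1344)*(-84 - 4) = -(-1344)*(-88) = -448*264 = -118272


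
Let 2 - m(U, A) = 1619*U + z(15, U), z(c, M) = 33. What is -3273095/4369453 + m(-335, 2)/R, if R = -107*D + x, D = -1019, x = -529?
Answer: 30523621567/7183380732 ≈ 4.2492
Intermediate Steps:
m(U, A) = -31 - 1619*U (m(U, A) = 2 - (1619*U + 33) = 2 - (33 + 1619*U) = 2 + (-33 - 1619*U) = -31 - 1619*U)
R = 108504 (R = -107*(-1019) - 529 = 109033 - 529 = 108504)
-3273095/4369453 + m(-335, 2)/R = -3273095/4369453 + (-31 - 1619*(-335))/108504 = -3273095*1/4369453 + (-31 + 542365)*(1/108504) = -3273095/4369453 + 542334*(1/108504) = -3273095/4369453 + 90389/18084 = 30523621567/7183380732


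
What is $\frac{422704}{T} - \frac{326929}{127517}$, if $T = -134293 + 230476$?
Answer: $\frac{22456933961}{12264967611} \approx 1.831$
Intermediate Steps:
$T = 96183$
$\frac{422704}{T} - \frac{326929}{127517} = \frac{422704}{96183} - \frac{326929}{127517} = \frac{22456933961}{12264967611}$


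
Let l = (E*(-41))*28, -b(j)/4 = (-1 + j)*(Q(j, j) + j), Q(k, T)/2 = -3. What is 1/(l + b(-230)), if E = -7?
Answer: -1/210028 ≈ -4.7613e-6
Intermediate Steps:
Q(k, T) = -6 (Q(k, T) = 2*(-3) = -6)
b(j) = -4*(-1 + j)*(-6 + j)
l = 8036 (l = -7*(-41)*28 = 287*28 = 8036)
1/(l + b(-230)) = 1/(8036 + (-24 - 4*(-230)² + 28*(-230))) = 1/(8036 + (-24 - 4*52900 - 6440)) = 1/(8036 + (-24 - 211600 - 6440)) = 1/(8036 - 218064) = 1/(-210028) = -1/210028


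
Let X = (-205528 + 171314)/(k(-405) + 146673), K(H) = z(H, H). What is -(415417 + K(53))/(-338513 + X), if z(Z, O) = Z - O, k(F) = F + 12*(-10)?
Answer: 30356181858/24736516069 ≈ 1.2272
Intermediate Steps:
k(F) = -120 + F (k(F) = F - 120 = -120 + F)
K(H) = 0 (K(H) = H - H = 0)
X = -17107/73074 (X = (-205528 + 171314)/((-120 - 405) + 146673) = -34214/(-525 + 146673) = -34214/146148 = -34214*1/146148 = -17107/73074 ≈ -0.23411)
-(415417 + K(53))/(-338513 + X) = -(415417 + 0)/(-338513 - 17107/73074) = -415417/(-24736516069/73074) = -415417*(-73074)/24736516069 = -1*(-30356181858/24736516069) = 30356181858/24736516069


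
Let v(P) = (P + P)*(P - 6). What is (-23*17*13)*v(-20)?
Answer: -5286320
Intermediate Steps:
v(P) = 2*P*(-6 + P) (v(P) = (2*P)*(-6 + P) = 2*P*(-6 + P))
(-23*17*13)*v(-20) = (-23*17*13)*(2*(-20)*(-6 - 20)) = (-391*13)*(2*(-20)*(-26)) = -5083*1040 = -5286320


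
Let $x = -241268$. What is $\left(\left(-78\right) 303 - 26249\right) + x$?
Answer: $-291151$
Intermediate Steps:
$\left(\left(-78\right) 303 - 26249\right) + x = \left(\left(-78\right) 303 - 26249\right) - 241268 = \left(-23634 - 26249\right) - 241268 = -49883 - 241268 = -291151$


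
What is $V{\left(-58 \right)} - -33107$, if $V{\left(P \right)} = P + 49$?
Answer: $33098$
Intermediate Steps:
$V{\left(P \right)} = 49 + P$
$V{\left(-58 \right)} - -33107 = \left(49 - 58\right) - -33107 = -9 + 33107 = 33098$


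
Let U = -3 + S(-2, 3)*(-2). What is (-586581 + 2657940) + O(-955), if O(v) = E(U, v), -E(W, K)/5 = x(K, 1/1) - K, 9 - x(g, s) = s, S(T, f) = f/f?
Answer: 2066544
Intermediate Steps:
S(T, f) = 1
x(g, s) = 9 - s
U = -5 (U = -3 + 1*(-2) = -3 - 2 = -5)
E(W, K) = -40 + 5*K (E(W, K) = -5*((9 - 1/1) - K) = -5*((9 - 1*1) - K) = -5*((9 - 1) - K) = -5*(8 - K) = -40 + 5*K)
O(v) = -40 + 5*v
(-586581 + 2657940) + O(-955) = (-586581 + 2657940) + (-40 + 5*(-955)) = 2071359 + (-40 - 4775) = 2071359 - 4815 = 2066544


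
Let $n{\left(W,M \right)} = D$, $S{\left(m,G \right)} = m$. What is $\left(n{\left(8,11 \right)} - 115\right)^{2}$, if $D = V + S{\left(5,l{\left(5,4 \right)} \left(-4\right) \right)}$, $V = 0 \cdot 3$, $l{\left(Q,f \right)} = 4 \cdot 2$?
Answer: $12100$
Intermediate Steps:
$l{\left(Q,f \right)} = 8$
$V = 0$
$D = 5$ ($D = 0 + 5 = 5$)
$n{\left(W,M \right)} = 5$
$\left(n{\left(8,11 \right)} - 115\right)^{2} = \left(5 - 115\right)^{2} = \left(-110\right)^{2} = 12100$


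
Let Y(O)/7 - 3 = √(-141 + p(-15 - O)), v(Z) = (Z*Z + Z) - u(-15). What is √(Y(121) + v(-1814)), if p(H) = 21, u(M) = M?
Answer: √(3288818 + 14*I*√30) ≈ 1813.5 + 0.02*I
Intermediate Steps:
v(Z) = 15 + Z + Z² (v(Z) = (Z*Z + Z) - 1*(-15) = (Z² + Z) + 15 = (Z + Z²) + 15 = 15 + Z + Z²)
Y(O) = 21 + 14*I*√30 (Y(O) = 21 + 7*√(-141 + 21) = 21 + 7*√(-120) = 21 + 7*(2*I*√30) = 21 + 14*I*√30)
√(Y(121) + v(-1814)) = √((21 + 14*I*√30) + (15 - 1814 + (-1814)²)) = √((21 + 14*I*√30) + (15 - 1814 + 3290596)) = √((21 + 14*I*√30) + 3288797) = √(3288818 + 14*I*√30)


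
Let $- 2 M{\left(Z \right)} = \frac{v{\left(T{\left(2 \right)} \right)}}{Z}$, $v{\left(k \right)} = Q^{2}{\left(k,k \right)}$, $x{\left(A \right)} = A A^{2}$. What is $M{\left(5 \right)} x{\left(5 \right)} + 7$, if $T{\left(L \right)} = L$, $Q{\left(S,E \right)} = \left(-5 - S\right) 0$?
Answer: $7$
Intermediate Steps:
$Q{\left(S,E \right)} = 0$
$x{\left(A \right)} = A^{3}$
$v{\left(k \right)} = 0$ ($v{\left(k \right)} = 0^{2} = 0$)
$M{\left(Z \right)} = 0$ ($M{\left(Z \right)} = - \frac{0 \frac{1}{Z}}{2} = \left(- \frac{1}{2}\right) 0 = 0$)
$M{\left(5 \right)} x{\left(5 \right)} + 7 = 0 \cdot 5^{3} + 7 = 0 \cdot 125 + 7 = 0 + 7 = 7$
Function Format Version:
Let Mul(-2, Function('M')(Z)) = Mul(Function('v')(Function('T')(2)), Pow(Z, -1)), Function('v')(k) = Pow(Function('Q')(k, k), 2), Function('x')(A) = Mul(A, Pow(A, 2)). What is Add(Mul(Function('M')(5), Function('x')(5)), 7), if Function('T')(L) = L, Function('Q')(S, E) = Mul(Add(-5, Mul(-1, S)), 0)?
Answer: 7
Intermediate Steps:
Function('Q')(S, E) = 0
Function('x')(A) = Pow(A, 3)
Function('v')(k) = 0 (Function('v')(k) = Pow(0, 2) = 0)
Function('M')(Z) = 0 (Function('M')(Z) = Mul(Rational(-1, 2), Mul(0, Pow(Z, -1))) = Mul(Rational(-1, 2), 0) = 0)
Add(Mul(Function('M')(5), Function('x')(5)), 7) = Add(Mul(0, Pow(5, 3)), 7) = Add(Mul(0, 125), 7) = Add(0, 7) = 7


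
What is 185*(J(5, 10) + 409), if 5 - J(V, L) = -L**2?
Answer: 95090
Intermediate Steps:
J(V, L) = 5 + L**2 (J(V, L) = 5 - (-1)*L**2 = 5 + L**2)
185*(J(5, 10) + 409) = 185*((5 + 10**2) + 409) = 185*((5 + 100) + 409) = 185*(105 + 409) = 185*514 = 95090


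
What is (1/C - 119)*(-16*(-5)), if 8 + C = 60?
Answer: -123740/13 ≈ -9518.5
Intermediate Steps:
C = 52 (C = -8 + 60 = 52)
(1/C - 119)*(-16*(-5)) = (1/52 - 119)*(-16*(-5)) = (1/52 - 119)*80 = -6187/52*80 = -123740/13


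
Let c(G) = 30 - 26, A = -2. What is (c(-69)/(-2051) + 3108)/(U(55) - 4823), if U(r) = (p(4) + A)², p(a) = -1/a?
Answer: -101992064/158105437 ≈ -0.64509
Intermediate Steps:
c(G) = 4
U(r) = 81/16 (U(r) = (-1/4 - 2)² = (-1*¼ - 2)² = (-¼ - 2)² = (-9/4)² = 81/16)
(c(-69)/(-2051) + 3108)/(U(55) - 4823) = (4/(-2051) + 3108)/(81/16 - 4823) = (4*(-1/2051) + 3108)/(-77087/16) = (-4/2051 + 3108)*(-16/77087) = (6374504/2051)*(-16/77087) = -101992064/158105437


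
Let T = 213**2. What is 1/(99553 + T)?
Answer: 1/144922 ≈ 6.9003e-6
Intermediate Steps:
T = 45369
1/(99553 + T) = 1/(99553 + 45369) = 1/144922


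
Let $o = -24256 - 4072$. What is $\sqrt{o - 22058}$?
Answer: $i \sqrt{50386} \approx 224.47 i$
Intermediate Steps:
$o = -28328$ ($o = -24256 - 4072 = -28328$)
$\sqrt{o - 22058} = \sqrt{-28328 - 22058} = \sqrt{-50386} = i \sqrt{50386}$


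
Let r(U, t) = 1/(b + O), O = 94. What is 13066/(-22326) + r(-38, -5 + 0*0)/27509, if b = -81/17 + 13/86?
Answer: -2609538724505/4458947041829 ≈ -0.58524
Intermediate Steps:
b = -6745/1462 (b = -81*1/17 + 13*(1/86) = -81/17 + 13/86 = -6745/1462 ≈ -4.6135)
r(U, t) = 1462/130683 (r(U, t) = 1/(-6745/1462 + 94) = 1/(130683/1462) = 1462/130683)
13066/(-22326) + r(-38, -5 + 0*0)/27509 = 13066/(-22326) + (1462/130683)/27509 = 13066*(-1/22326) + (1462/130683)*(1/27509) = -6533/11163 + 1462/3594958647 = -2609538724505/4458947041829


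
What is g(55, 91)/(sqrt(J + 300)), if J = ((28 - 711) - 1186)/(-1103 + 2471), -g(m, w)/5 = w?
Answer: -910*sqrt(15524178)/136177 ≈ -26.329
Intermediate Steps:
g(m, w) = -5*w
J = -623/456 (J = (-683 - 1186)/1368 = -1869*1/1368 = -623/456 ≈ -1.3662)
g(55, 91)/(sqrt(J + 300)) = (-5*91)/(sqrt(-623/456 + 300)) = -455*2*sqrt(15524178)/136177 = -910*sqrt(15524178)/136177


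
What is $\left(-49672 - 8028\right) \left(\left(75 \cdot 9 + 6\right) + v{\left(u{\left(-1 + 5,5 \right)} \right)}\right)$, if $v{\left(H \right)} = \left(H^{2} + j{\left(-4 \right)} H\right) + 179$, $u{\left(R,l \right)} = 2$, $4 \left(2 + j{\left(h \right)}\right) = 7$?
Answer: $-49823950$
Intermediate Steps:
$j{\left(h \right)} = - \frac{1}{4}$ ($j{\left(h \right)} = -2 + \frac{1}{4} \cdot 7 = -2 + \frac{7}{4} = - \frac{1}{4}$)
$v{\left(H \right)} = 179 + H^{2} - \frac{H}{4}$ ($v{\left(H \right)} = \left(H^{2} - \frac{H}{4}\right) + 179 = 179 + H^{2} - \frac{H}{4}$)
$\left(-49672 - 8028\right) \left(\left(75 \cdot 9 + 6\right) + v{\left(u{\left(-1 + 5,5 \right)} \right)}\right) = \left(-49672 - 8028\right) \left(\left(75 \cdot 9 + 6\right) + \left(179 + 2^{2} - \frac{1}{2}\right)\right) = - 57700 \left(\left(675 + 6\right) + \left(179 + 4 - \frac{1}{2}\right)\right) = - 57700 \left(681 + \frac{365}{2}\right) = \left(-57700\right) \frac{1727}{2} = -49823950$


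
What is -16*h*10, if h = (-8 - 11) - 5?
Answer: 3840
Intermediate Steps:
h = -24 (h = -19 - 5 = -24)
-16*h*10 = -16*(-24)*10 = 384*10 = 3840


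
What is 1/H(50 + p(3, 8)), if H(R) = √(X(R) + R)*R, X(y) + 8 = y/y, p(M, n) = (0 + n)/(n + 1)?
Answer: 27*√395/180910 ≈ 0.0029662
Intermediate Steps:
p(M, n) = n/(1 + n)
X(y) = -7 (X(y) = -8 + y/y = -8 + 1 = -7)
H(R) = R*√(-7 + R) (H(R) = √(-7 + R)*R = R*√(-7 + R))
1/H(50 + p(3, 8)) = 1/((50 + 8/(1 + 8))*√(-7 + (50 + 8/(1 + 8)))) = 1/((50 + 8/9)*√(-7 + (50 + 8/9))) = 1/(458*√(-7 + 458/9)/9) = 1/(458*√(395/9)/9) = 1/(458*(√395/3)/9) = 1/(458*√395/27) = 27*√395/180910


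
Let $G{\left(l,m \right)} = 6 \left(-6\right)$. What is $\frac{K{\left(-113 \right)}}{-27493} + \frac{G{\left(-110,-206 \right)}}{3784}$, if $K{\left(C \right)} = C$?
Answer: $- \frac{140539}{26008378} \approx -0.0054036$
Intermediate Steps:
$G{\left(l,m \right)} = -36$
$\frac{K{\left(-113 \right)}}{-27493} + \frac{G{\left(-110,-206 \right)}}{3784} = - \frac{113}{-27493} - \frac{36}{3784} = \left(-113\right) \left(- \frac{1}{27493}\right) - \frac{9}{946} = \frac{113}{27493} - \frac{9}{946} = - \frac{140539}{26008378}$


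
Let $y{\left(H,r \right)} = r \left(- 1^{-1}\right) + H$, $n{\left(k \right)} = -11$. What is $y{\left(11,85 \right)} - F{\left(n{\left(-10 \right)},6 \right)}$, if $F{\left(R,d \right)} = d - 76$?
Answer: $-4$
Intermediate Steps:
$F{\left(R,d \right)} = -76 + d$ ($F{\left(R,d \right)} = d - 76 = -76 + d$)
$y{\left(H,r \right)} = H - r$ ($y{\left(H,r \right)} = r \left(\left(-1\right) 1\right) + H = r \left(-1\right) + H = - r + H = H - r$)
$y{\left(11,85 \right)} - F{\left(n{\left(-10 \right)},6 \right)} = \left(11 - 85\right) - \left(-76 + 6\right) = \left(11 - 85\right) - -70 = -74 + 70 = -4$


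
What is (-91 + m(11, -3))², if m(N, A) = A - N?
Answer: 11025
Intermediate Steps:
(-91 + m(11, -3))² = (-91 + (-3 - 1*11))² = (-91 + (-3 - 11))² = (-91 - 14)² = (-105)² = 11025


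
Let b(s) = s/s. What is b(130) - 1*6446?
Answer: -6445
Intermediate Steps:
b(s) = 1
b(130) - 1*6446 = 1 - 1*6446 = 1 - 6446 = -6445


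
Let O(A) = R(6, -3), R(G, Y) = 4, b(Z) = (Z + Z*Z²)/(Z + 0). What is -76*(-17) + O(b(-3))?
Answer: 1296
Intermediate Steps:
b(Z) = (Z + Z³)/Z
O(A) = 4
-76*(-17) + O(b(-3)) = -76*(-17) + 4 = 1292 + 4 = 1296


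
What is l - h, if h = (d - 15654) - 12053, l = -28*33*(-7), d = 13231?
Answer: 20944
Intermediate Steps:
l = 6468 (l = -924*(-7) = 6468)
h = -14476 (h = (13231 - 15654) - 12053 = -2423 - 12053 = -14476)
l - h = 6468 - 1*(-14476) = 6468 + 14476 = 20944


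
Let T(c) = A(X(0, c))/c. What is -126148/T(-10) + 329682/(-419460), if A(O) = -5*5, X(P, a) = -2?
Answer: -3527657619/69910 ≈ -50460.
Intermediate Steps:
A(O) = -25
T(c) = -25/c
-126148/T(-10) + 329682/(-419460) = -126148/((-25/(-10))) + 329682/(-419460) = -126148/((-25*(-1/10))) + 329682*(-1/419460) = -126148/5/2 - 54947/69910 = -126148*2/5 - 54947/69910 = -252296/5 - 54947/69910 = -3527657619/69910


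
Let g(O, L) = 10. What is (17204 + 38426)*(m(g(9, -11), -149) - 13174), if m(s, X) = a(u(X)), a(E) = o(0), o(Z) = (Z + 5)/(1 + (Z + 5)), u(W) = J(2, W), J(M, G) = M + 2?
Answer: -2198469785/3 ≈ -7.3282e+8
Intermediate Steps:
J(M, G) = 2 + M
u(W) = 4 (u(W) = 2 + 2 = 4)
o(Z) = (5 + Z)/(6 + Z) (o(Z) = (5 + Z)/(1 + (5 + Z)) = (5 + Z)/(6 + Z))
a(E) = ⅚ (a(E) = (5 + 0)/(6 + 0) = 5/6 = (⅙)*5 = ⅚)
m(s, X) = ⅚
(17204 + 38426)*(m(g(9, -11), -149) - 13174) = (17204 + 38426)*(⅚ - 13174) = 55630*(-79039/6) = -2198469785/3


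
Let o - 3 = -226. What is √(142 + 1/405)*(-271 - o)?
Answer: -272*√995/15 ≈ -571.99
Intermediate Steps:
o = -223 (o = 3 - 226 = -223)
√(142 + 1/405)*(-271 - o) = √(142 + 1/405)*(-271 - 1*(-223)) = √(142 + 1/405)*(-271 + 223) = √(57511/405)*(-48) = (17*√995/45)*(-48) = -272*√995/15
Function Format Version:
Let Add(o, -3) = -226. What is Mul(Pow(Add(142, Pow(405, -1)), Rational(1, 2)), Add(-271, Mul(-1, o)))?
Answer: Mul(Rational(-272, 15), Pow(995, Rational(1, 2))) ≈ -571.99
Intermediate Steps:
o = -223 (o = Add(3, -226) = -223)
Mul(Pow(Add(142, Pow(405, -1)), Rational(1, 2)), Add(-271, Mul(-1, o))) = Mul(Pow(Add(142, Pow(405, -1)), Rational(1, 2)), Add(-271, Mul(-1, -223))) = Mul(Pow(Add(142, Rational(1, 405)), Rational(1, 2)), Add(-271, 223)) = Mul(Pow(Rational(57511, 405), Rational(1, 2)), -48) = Mul(Mul(Rational(17, 45), Pow(995, Rational(1, 2))), -48) = Mul(Rational(-272, 15), Pow(995, Rational(1, 2)))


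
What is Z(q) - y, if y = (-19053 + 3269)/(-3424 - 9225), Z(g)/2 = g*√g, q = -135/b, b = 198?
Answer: -15784/12649 - 15*I*√330/242 ≈ -1.2478 - 1.126*I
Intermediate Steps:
q = -15/22 (q = -135/198 = -135*1/198 = -15/22 ≈ -0.68182)
Z(g) = 2*g^(3/2) (Z(g) = 2*(g*√g) = 2*g^(3/2))
y = 15784/12649 (y = -15784/(-12649) = -15784*(-1/12649) = 15784/12649 ≈ 1.2478)
Z(q) - y = 2*(-15/22)^(3/2) - 1*15784/12649 = 2*(-15*I*√330/484) - 15784/12649 = -15*I*√330/242 - 15784/12649 = -15784/12649 - 15*I*√330/242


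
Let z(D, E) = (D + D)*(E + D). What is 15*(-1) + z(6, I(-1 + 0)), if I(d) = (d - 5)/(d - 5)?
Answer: 69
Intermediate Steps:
I(d) = 1 (I(d) = (-5 + d)/(-5 + d) = 1)
z(D, E) = 2*D*(D + E) (z(D, E) = (2*D)*(D + E) = 2*D*(D + E))
15*(-1) + z(6, I(-1 + 0)) = 15*(-1) + 2*6*(6 + 1) = -15 + 2*6*7 = -15 + 84 = 69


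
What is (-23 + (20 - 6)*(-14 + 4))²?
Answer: 26569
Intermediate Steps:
(-23 + (20 - 6)*(-14 + 4))² = (-23 + 14*(-10))² = (-23 - 140)² = (-163)² = 26569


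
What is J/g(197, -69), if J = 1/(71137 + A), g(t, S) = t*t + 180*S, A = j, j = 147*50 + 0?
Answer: 1/2071193443 ≈ 4.8281e-10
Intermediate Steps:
j = 7350 (j = 7350 + 0 = 7350)
A = 7350
g(t, S) = t² + 180*S
J = 1/78487 (J = 1/(71137 + 7350) = 1/78487 ≈ 1.2741e-5)
J/g(197, -69) = 1/(78487*(197² + 180*(-69))) = 1/(78487*(38809 - 12420)) = (1/78487)/26389 = (1/78487)*(1/26389) = 1/2071193443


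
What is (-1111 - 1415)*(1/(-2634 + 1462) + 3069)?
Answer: -4542843021/586 ≈ -7.7523e+6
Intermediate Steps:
(-1111 - 1415)*(1/(-2634 + 1462) + 3069) = -2526*(1/(-1172) + 3069) = -2526*(-1/1172 + 3069) = -2526*3596867/1172 = -4542843021/586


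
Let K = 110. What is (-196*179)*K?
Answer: -3859240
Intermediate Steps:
(-196*179)*K = -196*179*110 = -35084*110 = -3859240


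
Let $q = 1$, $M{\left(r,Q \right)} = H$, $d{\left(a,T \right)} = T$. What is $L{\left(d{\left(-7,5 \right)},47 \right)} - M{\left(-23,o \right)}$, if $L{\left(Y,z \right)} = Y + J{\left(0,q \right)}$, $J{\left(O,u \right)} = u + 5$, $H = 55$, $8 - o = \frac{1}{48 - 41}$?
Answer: $-44$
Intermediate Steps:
$o = \frac{55}{7}$ ($o = 8 - \frac{1}{48 - 41} = 8 - \frac{1}{7} = \frac{55}{7} \approx 7.8571$)
$M{\left(r,Q \right)} = 55$
$J{\left(O,u \right)} = 5 + u$
$L{\left(Y,z \right)} = 6 + Y$ ($L{\left(Y,z \right)} = Y + \left(5 + 1\right) = Y + 6 = 6 + Y$)
$L{\left(d{\left(-7,5 \right)},47 \right)} - M{\left(-23,o \right)} = \left(6 + 5\right) - 55 = 11 - 55 = -44$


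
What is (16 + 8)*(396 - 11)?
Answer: 9240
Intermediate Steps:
(16 + 8)*(396 - 11) = 24*385 = 9240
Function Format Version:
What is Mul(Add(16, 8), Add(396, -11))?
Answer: 9240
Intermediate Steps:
Mul(Add(16, 8), Add(396, -11)) = Mul(24, 385) = 9240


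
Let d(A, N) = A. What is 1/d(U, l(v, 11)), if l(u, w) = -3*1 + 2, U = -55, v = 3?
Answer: -1/55 ≈ -0.018182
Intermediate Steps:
l(u, w) = -1 (l(u, w) = -3 + 2 = -1)
1/d(U, l(v, 11)) = 1/(-55) = -1/55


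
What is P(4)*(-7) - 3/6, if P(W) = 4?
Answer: -57/2 ≈ -28.500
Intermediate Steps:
P(4)*(-7) - 3/6 = 4*(-7) - 3/6 = -28 - 3*⅙ = -28 - ½ = -57/2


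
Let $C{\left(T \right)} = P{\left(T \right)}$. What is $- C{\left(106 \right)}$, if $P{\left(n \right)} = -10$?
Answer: $10$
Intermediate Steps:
$C{\left(T \right)} = -10$
$- C{\left(106 \right)} = \left(-1\right) \left(-10\right) = 10$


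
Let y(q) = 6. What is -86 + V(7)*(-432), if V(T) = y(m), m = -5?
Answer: -2678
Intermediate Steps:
V(T) = 6
-86 + V(7)*(-432) = -86 + 6*(-432) = -86 - 2592 = -2678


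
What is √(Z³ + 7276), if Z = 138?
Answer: 2*√658837 ≈ 1623.4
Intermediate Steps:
√(Z³ + 7276) = √(138³ + 7276) = √(2628072 + 7276) = √2635348 = 2*√658837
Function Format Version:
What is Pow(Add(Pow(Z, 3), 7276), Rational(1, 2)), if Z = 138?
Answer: Mul(2, Pow(658837, Rational(1, 2))) ≈ 1623.4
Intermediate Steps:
Pow(Add(Pow(Z, 3), 7276), Rational(1, 2)) = Pow(Add(Pow(138, 3), 7276), Rational(1, 2)) = Pow(Add(2628072, 7276), Rational(1, 2)) = Pow(2635348, Rational(1, 2)) = Mul(2, Pow(658837, Rational(1, 2)))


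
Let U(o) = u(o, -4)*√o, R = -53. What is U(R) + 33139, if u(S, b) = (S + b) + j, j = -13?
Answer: 33139 - 70*I*√53 ≈ 33139.0 - 509.61*I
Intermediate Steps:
u(S, b) = -13 + S + b (u(S, b) = (S + b) - 13 = -13 + S + b)
U(o) = √o*(-17 + o) (U(o) = (-13 + o - 4)*√o = (-17 + o)*√o = √o*(-17 + o))
U(R) + 33139 = √(-53)*(-17 - 53) + 33139 = (I*√53)*(-70) + 33139 = -70*I*√53 + 33139 = 33139 - 70*I*√53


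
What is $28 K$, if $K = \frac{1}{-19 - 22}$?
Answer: $- \frac{28}{41} \approx -0.68293$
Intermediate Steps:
$K = - \frac{1}{41}$ ($K = \frac{1}{-41} = - \frac{1}{41} \approx -0.02439$)
$28 K = 28 \left(- \frac{1}{41}\right) = - \frac{28}{41}$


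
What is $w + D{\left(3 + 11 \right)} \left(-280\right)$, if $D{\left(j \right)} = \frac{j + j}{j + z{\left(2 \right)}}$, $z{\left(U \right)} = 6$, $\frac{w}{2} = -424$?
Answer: $-1240$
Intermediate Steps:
$w = -848$ ($w = 2 \left(-424\right) = -848$)
$D{\left(j \right)} = \frac{2 j}{6 + j}$ ($D{\left(j \right)} = \frac{j + j}{j + 6} = \frac{2 j}{6 + j}$)
$w + D{\left(3 + 11 \right)} \left(-280\right) = -848 + \frac{2 \left(3 + 11\right)}{6 + \left(3 + 11\right)} \left(-280\right) = -848 + 2 \cdot 14 \frac{1}{6 + 14} \left(-280\right) = -848 + 2 \cdot 14 \cdot \frac{1}{20} \left(-280\right) = -848 + \frac{7}{5} \left(-280\right) = -848 - 392 = -1240$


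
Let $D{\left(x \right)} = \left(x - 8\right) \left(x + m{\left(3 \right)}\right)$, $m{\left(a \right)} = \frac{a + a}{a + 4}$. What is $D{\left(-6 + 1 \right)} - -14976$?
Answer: $\frac{105209}{7} \approx 15030.0$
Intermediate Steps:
$m{\left(a \right)} = \frac{2 a}{4 + a}$
$D{\left(x \right)} = \left(-8 + x\right) \left(\frac{6}{7} + x\right)$ ($D{\left(x \right)} = \left(x - 8\right) \left(x + 2 \cdot 3 \frac{1}{4 + 3}\right) = \left(-8 + x\right) \left(x + 2 \cdot 3 \cdot \frac{1}{7}\right) = \left(-8 + x\right) \left(x + \frac{6}{7}\right) = \left(-8 + x\right) \left(\frac{6}{7} + x\right)$)
$D{\left(-6 + 1 \right)} - -14976 = \left(- \frac{48}{7} + \left(-6 + 1\right)^{2} - \frac{50 \left(-6 + 1\right)}{7}\right) - -14976 = \left(- \frac{48}{7} + \left(-5\right)^{2} - - \frac{250}{7}\right) + 14976 = \left(- \frac{48}{7} + 25 + \frac{250}{7}\right) + 14976 = \frac{377}{7} + 14976 = \frac{105209}{7}$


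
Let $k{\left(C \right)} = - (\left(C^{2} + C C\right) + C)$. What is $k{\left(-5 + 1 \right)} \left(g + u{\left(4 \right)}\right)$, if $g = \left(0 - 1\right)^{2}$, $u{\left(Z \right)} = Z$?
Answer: $-140$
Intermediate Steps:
$g = 1$ ($g = \left(-1\right)^{2} = 1$)
$k{\left(C \right)} = - C - 2 C^{2}$ ($k{\left(C \right)} = - (\left(C^{2} + C^{2}\right) + C) = - (2 C^{2} + C) = - (C + 2 C^{2}) = - C - 2 C^{2}$)
$k{\left(-5 + 1 \right)} \left(g + u{\left(4 \right)}\right) = - \left(-5 + 1\right) \left(1 + 2 \left(-5 + 1\right)\right) \left(1 + 4\right) = \left(-1\right) \left(-4\right) \left(1 + 2 \left(-4\right)\right) 5 = \left(-1\right) \left(-4\right) \left(1 - 8\right) 5 = \left(-1\right) \left(-4\right) \left(-7\right) 5 = \left(-28\right) 5 = -140$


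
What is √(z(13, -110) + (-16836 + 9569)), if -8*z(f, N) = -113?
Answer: 3*I*√12894/4 ≈ 85.164*I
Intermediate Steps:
z(f, N) = 113/8 (z(f, N) = -⅛*(-113) = 113/8)
√(z(13, -110) + (-16836 + 9569)) = √(113/8 + (-16836 + 9569)) = √(113/8 - 7267) = √(-58023/8) = 3*I*√12894/4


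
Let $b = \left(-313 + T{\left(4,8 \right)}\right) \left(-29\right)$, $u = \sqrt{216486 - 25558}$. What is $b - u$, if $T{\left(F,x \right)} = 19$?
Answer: $8526 - 4 \sqrt{11933} \approx 8089.0$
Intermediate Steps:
$u = 4 \sqrt{11933}$ ($u = \sqrt{190928} = 4 \sqrt{11933} \approx 436.95$)
$b = 8526$ ($b = \left(-313 + 19\right) \left(-29\right) = \left(-294\right) \left(-29\right) = 8526$)
$b - u = 8526 - 4 \sqrt{11933}$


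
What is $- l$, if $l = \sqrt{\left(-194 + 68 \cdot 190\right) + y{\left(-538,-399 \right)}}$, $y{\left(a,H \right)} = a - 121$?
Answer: $- \sqrt{12067} \approx -109.85$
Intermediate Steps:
$y{\left(a,H \right)} = -121 + a$
$l = \sqrt{12067}$ ($l = \sqrt{\left(-194 + 68 \cdot 190\right) - 659} = \sqrt{\left(-194 + 12920\right) - 659} = \sqrt{12726 - 659} = \sqrt{12067} \approx 109.85$)
$- l = - \sqrt{12067}$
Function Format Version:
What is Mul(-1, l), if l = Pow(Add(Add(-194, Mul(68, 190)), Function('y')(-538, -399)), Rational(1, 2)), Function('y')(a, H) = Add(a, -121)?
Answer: Mul(-1, Pow(12067, Rational(1, 2))) ≈ -109.85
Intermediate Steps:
Function('y')(a, H) = Add(-121, a)
l = Pow(12067, Rational(1, 2)) (l = Pow(Add(Add(-194, Mul(68, 190)), Add(-121, -538)), Rational(1, 2)) = Pow(Add(Add(-194, 12920), -659), Rational(1, 2)) = Pow(Add(12726, -659), Rational(1, 2)) = Pow(12067, Rational(1, 2)) ≈ 109.85)
Mul(-1, l) = Mul(-1, Pow(12067, Rational(1, 2)))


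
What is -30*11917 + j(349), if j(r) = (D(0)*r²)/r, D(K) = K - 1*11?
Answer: -361349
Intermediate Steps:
D(K) = -11 + K (D(K) = K - 11 = -11 + K)
j(r) = -11*r (j(r) = ((-11 + 0)*r²)/r = (-11*r²)/r = -11*r)
-30*11917 + j(349) = -30*11917 - 11*349 = -357510 - 3839 = -361349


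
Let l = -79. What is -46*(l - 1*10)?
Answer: 4094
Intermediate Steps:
-46*(l - 1*10) = -46*(-79 - 1*10) = -46*(-79 - 10) = -46*(-89) = 4094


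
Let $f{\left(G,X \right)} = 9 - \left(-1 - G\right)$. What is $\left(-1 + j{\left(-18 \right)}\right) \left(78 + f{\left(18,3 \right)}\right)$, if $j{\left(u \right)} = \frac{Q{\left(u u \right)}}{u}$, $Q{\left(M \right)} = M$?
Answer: $-2014$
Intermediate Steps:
$f{\left(G,X \right)} = 10 + G$ ($f{\left(G,X \right)} = 9 + \left(1 + G\right) = 10 + G$)
$j{\left(u \right)} = u$ ($j{\left(u \right)} = \frac{u u}{u} = \frac{u^{2}}{u} = u$)
$\left(-1 + j{\left(-18 \right)}\right) \left(78 + f{\left(18,3 \right)}\right) = \left(-1 - 18\right) \left(78 + \left(10 + 18\right)\right) = - 19 \left(78 + 28\right) = \left(-19\right) 106 = -2014$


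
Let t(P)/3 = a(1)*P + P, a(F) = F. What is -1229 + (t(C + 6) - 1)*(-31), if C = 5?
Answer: -3244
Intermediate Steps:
t(P) = 6*P (t(P) = 3*(1*P + P) = 3*(P + P) = 3*(2*P) = 6*P)
-1229 + (t(C + 6) - 1)*(-31) = -1229 + (6*(5 + 6) - 1)*(-31) = -1229 + (6*11 - 1)*(-31) = -1229 + (66 - 1)*(-31) = -1229 + 65*(-31) = -1229 - 2015 = -3244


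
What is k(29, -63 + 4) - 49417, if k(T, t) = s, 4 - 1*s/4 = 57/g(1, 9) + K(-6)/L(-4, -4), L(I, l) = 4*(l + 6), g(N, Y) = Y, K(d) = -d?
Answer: -148288/3 ≈ -49429.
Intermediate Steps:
L(I, l) = 24 + 4*l (L(I, l) = 4*(6 + l) = 24 + 4*l)
s = -37/3 (s = 16 - 4*(57/9 + (-1*(-6))/(24 + 4*(-4))) = 16 - 4*(57*(⅑) + 6/(24 - 16)) = 16 - 4*(19/3 + 6/8) = 16 - 4*(19/3 + 6*(⅛)) = 16 - 4*(19/3 + ¾) = 16 - 4*85/12 = 16 - 85/3 = -37/3 ≈ -12.333)
k(T, t) = -37/3
k(29, -63 + 4) - 49417 = -37/3 - 49417 = -148288/3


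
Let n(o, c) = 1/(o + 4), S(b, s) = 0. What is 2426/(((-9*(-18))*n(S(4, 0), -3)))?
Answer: 4852/81 ≈ 59.901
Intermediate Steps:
n(o, c) = 1/(4 + o)
2426/(((-9*(-18))*n(S(4, 0), -3))) = 2426/(((-9*(-18))/(4 + 0))) = 2426/((162/4)) = 2426/((162*(1/4))) = 2426/(81/2) = 2426*(2/81) = 4852/81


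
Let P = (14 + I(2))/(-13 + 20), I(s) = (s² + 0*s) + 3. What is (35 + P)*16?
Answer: 608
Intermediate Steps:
I(s) = 3 + s² (I(s) = (s² + 0) + 3 = s² + 3 = 3 + s²)
P = 3 (P = (14 + (3 + 2²))/(-13 + 20) = (14 + (3 + 4))/7 = (14 + 7)*(⅐) = 21*(⅐) = 3)
(35 + P)*16 = (35 + 3)*16 = 38*16 = 608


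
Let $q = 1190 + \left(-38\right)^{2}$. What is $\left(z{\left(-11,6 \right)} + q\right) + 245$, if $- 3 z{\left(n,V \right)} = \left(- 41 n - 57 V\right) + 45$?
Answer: $\frac{8483}{3} \approx 2827.7$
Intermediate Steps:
$z{\left(n,V \right)} = -15 + 19 V + \frac{41 n}{3}$ ($z{\left(n,V \right)} = - \frac{\left(- 41 n - 57 V\right) + 45}{3} = - \frac{\left(- 57 V - 41 n\right) + 45}{3} = - \frac{45 - 57 V - 41 n}{3} = -15 + 19 V + \frac{41 n}{3}$)
$q = 2634$ ($q = 1190 + 1444 = 2634$)
$\left(z{\left(-11,6 \right)} + q\right) + 245 = \left(\left(-15 + 19 \cdot 6 + \frac{41}{3} \left(-11\right)\right) + 2634\right) + 245 = \left(\left(-15 + 114 - \frac{451}{3}\right) + 2634\right) + 245 = \left(- \frac{154}{3} + 2634\right) + 245 = \frac{7748}{3} + 245 = \frac{8483}{3}$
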